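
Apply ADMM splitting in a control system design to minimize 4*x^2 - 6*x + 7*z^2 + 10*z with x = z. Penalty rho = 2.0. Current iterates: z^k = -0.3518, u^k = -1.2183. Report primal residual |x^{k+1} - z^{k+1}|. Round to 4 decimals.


ADMM iteration with rho = 2.0, z^k = -0.3518, u^k = -1.2183
Step 1: x-update.
Minimize 4*x^2 - 6*x + (2.0/2)*(x + 0.3518 - 1.2183)^2
FOC: (2*4 + 2.0)*x = 6 + 2.0*(-0.3518 + 1.2183)
x^{k+1} = 0.7733
Step 2: z-update.
Minimize 7*z^2 + 10*z + (2.0/2)*(0.7733 - z - 1.2183)^2
FOC: (2*7 + 2.0)*z = -10 + 2.0*(0.7733 - 1.2183)
z^{k+1} = -0.6806
Step 3: u-update.
u^{k+1} = -1.2183 + 0.7733 + 0.6806 = 0.2356
Step 4: Primal residual = |0.7733 + 0.6806| = 1.4539


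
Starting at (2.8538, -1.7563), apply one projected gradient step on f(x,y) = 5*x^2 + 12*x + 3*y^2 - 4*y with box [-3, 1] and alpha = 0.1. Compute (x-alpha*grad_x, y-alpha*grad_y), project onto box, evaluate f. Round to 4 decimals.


Step 1: Compute gradient at (2.8538, -1.7563).
grad_x = 2*5*2.8538 + 12 = 40.538
grad_y = 2*3*-1.7563 - 4 = -14.5378
Step 2: Gradient step.
x_raw = 2.8538 - 0.1*40.538 = -1.2
y_raw = -1.7563 - 0.1*-14.5378 = -0.3025
Step 3: Project onto [-3, 1].
x_proj = clip(-1.2) = -1.2
y_proj = clip(-0.3025) = -0.3025
Step 4: Evaluate f.
f(-1.2, -0.3025) = -5.7154


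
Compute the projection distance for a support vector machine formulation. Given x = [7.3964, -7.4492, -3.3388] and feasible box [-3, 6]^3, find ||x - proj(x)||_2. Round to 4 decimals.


Project each component onto [-3, 6].
clip(7.3964) = 6.0, clip(-7.4492) = -3.0, clip(-3.3388) = -3.0
Projection = [6.0, -3.0, -3.0]
Squared diffs: [1.9499, 19.7954, 0.1148]
Distance = sqrt(21.8601) = 4.6755


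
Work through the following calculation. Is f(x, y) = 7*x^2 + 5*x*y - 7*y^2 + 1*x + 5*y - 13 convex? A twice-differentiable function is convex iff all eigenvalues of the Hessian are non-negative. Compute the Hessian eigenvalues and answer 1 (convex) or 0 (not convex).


The Hessian of f(x,y) = 7*x^2 + 5*x*y - 7*y^2 + 1*x + 5*y - 13 is:
H = [[14, 5], [5, -14]]
Trace = 14 - 14 = 0
Determinant = 14*-14 - (5)^2 = -221
Discriminant = (0)^2 - 4*-221 = 884.0
Eigenvalues: lambda_1 = -14.8661, lambda_2 = 14.8661
The function is not convex.

0


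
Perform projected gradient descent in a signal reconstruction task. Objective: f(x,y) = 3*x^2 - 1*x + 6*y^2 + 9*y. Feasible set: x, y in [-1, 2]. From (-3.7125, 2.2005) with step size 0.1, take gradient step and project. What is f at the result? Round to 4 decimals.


Step 1: Compute gradient at (-3.7125, 2.2005).
grad_x = 2*3*-3.7125 - 1 = -23.275
grad_y = 2*6*2.2005 + 9 = 35.406
Step 2: Gradient step.
x_raw = -3.7125 - 0.1*-23.275 = -1.385
y_raw = 2.2005 - 0.1*35.406 = -1.3401
Step 3: Project onto [-1, 2].
x_proj = clip(-1.385) = -1.0
y_proj = clip(-1.3401) = -1.0
Step 4: Evaluate f.
f(-1.0, -1.0) = 1.0


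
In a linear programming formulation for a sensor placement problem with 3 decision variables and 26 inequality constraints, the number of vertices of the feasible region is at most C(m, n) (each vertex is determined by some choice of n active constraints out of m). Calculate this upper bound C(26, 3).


Each vertex corresponds to some choice of n active constraints out of m, so the number of vertices is at most C(m, n) = m! / (n!(m-n)!).
m = 26, n = 3
Numerator: 26 * 25 * 24
Denominator: 3! = 6
C(26, 3) = 2600


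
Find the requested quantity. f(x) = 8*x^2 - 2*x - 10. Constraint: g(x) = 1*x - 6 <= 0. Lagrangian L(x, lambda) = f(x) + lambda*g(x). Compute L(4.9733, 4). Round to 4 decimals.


Step 1: Evaluate f(x).
f(4.9733) = 8*4.9733^2 - 2*4.9733 - 10 = 177.9231
Step 2: Evaluate g(x).
g(4.9733) = 1*4.9733 - 6 = -1.0267
Step 3: Compute Lagrangian.
L = 177.9231 + 4*-1.0267 = 173.8163


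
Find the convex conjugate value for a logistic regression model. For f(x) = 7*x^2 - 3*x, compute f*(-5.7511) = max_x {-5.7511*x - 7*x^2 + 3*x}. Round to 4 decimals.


f*(y) = sup_x {y*x - a*x^2 - b*x} = sup_x {(y-b)*x - a*x^2}
FOC: (y - b) - 2a*x = 0 => x* = (y - b)/(2a)
x* = (-5.7511 + 3)/(2*7) = -0.1965
f*(-5.7511) = (y-b)^2/(4a) = (-5.7511 + 3)^2/(4*7)
= 7.5686/28 = 0.2703


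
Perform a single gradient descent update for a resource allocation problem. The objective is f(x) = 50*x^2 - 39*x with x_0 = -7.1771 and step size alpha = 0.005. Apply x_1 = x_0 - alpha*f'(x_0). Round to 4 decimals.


We compute the gradient at x_0 and apply the update.
f'(x) = 100*x - 39
f'(-7.1771) = 100*-7.1771 - 39 = -756.71
x_1 = -7.1771 - 0.005*-756.71 = -3.3936


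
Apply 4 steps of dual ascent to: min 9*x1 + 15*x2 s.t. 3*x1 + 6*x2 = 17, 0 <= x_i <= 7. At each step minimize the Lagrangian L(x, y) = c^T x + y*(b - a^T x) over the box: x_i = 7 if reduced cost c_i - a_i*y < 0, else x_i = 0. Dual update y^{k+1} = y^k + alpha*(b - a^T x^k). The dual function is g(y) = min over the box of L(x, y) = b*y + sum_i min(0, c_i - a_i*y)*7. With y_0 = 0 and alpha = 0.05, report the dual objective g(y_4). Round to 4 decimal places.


Dual ascent for LP: min 9*x1 + 15*x2, 3*x1 + 6*x2 = 17, 0 <= x_i <= 7
Step 1: y^k = 0.0, reduced costs: (9.0, 15.0)
  x^k = (0.0, 0.0), subgradient = b - a^T x = 17.0
  y^{k+1} = 0.0 + 0.05*17.0 = 0.85
Step 2: y^k = 0.85, reduced costs: (6.45, 9.9)
  x^k = (0.0, 0.0), subgradient = b - a^T x = 17.0
  y^{k+1} = 0.85 + 0.05*17.0 = 1.7
Step 3: y^k = 1.7, reduced costs: (3.9, 4.8)
  x^k = (0.0, 0.0), subgradient = b - a^T x = 17.0
  y^{k+1} = 1.7 + 0.05*17.0 = 2.55
Step 4: y^k = 2.55, reduced costs: (1.35, -0.3)
  x^k = (0.0, 7.0), subgradient = b - a^T x = -25.0
  y^{k+1} = 2.55 + 0.05*-25.0 = 1.3
Dual objective at y_4 = 1.3: reduced costs (5.1, 7.2), box minimizer x = (0.0, 0.0)
g(y_4) = b*y + (c1 - a1*y)*x1 + (c2 - a2*y)*x2 = 17*1.3 + 5.1*0.0 + 7.2*0.0 = 22.1 + 0.0 + 0.0 = 22.1


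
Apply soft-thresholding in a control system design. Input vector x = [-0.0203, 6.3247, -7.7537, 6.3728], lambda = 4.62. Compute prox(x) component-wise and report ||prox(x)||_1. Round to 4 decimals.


Soft-thresholding with lambda = 4.62:
prox(-0.0203) = sign(-0.0203)*max(|-0.0203| - 4.62, 0) = 0.0
prox(6.3247) = sign(6.3247)*max(|6.3247| - 4.62, 0) = 1.7047
prox(-7.7537) = sign(-7.7537)*max(|-7.7537| - 4.62, 0) = -3.1337
prox(6.3728) = sign(6.3728)*max(|6.3728| - 4.62, 0) = 1.7528
prox(x) = [0.0, 1.7047, -3.1337, 1.7528]
||prox(x)||_1 = 0.0 + 1.7047 + 3.1337 + 1.7528 = 6.5912


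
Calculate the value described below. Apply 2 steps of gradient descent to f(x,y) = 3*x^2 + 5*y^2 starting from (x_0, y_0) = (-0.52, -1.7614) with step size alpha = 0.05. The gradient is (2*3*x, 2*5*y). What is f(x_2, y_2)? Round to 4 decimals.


Gradient descent on f(x,y) = 3*x^2 + 5*y^2.
Starting point: (-0.52, -1.7614), alpha = 0.05
Step 1: grad_x = 2*3*-0.52 = -3.12, grad_y = 2*5*-1.7614 = -17.614
  x_1 = -0.52 - 0.05*-3.12 = -0.364
  y_1 = -1.7614 - 0.05*-17.614 = -0.8807
Step 2: grad_x = 2*3*-0.364 = -2.184, grad_y = 2*5*-0.8807 = -8.807
  x_2 = -0.364 - 0.05*-2.184 = -0.2548
  y_2 = -0.8807 - 0.05*-8.807 = -0.4404
f(-0.2548, -0.4404) = 3*(-0.2548)^2 + 5*(-0.4404)^2 = 1.1643


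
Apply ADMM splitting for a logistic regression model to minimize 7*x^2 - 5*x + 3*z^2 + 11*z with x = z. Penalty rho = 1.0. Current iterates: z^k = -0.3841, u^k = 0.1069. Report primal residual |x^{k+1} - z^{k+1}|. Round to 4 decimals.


ADMM iteration with rho = 1.0, z^k = -0.3841, u^k = 0.1069
Step 1: x-update.
Minimize 7*x^2 - 5*x + (1.0/2)*(x + 0.3841 + 0.1069)^2
FOC: (2*7 + 1.0)*x = 5 + 1.0*(-0.3841 - 0.1069)
x^{k+1} = 0.3006
Step 2: z-update.
Minimize 3*z^2 + 11*z + (1.0/2)*(0.3006 - z + 0.1069)^2
FOC: (2*3 + 1.0)*z = -11 + 1.0*(0.3006 + 0.1069)
z^{k+1} = -1.5132
Step 3: u-update.
u^{k+1} = 0.1069 + 0.3006 + 1.5132 = 1.9207
Step 4: Primal residual = |0.3006 + 1.5132| = 1.8138


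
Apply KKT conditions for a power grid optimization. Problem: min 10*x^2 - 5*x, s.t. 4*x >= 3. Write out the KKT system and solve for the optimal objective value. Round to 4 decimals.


Step 1: Try lambda = 0 (constraint inactive).
x_unc = 5/(2*10) = 0.25
Check: 4*0.25 = 1.0 < 3 -- violated!
Step 2: Constraint must be active: 4*x = 3
x* = 3/4 = 0.75
lambda = (2*10*0.75 - 5)/4 = 2.5
Step 3: Compute optimal value.
f(x*) = 10*0.75^2 - 5*0.75 = 1.875


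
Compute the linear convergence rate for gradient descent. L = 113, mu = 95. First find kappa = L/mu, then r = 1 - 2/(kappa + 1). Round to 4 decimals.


Step 1: Compute the condition number.
kappa = L/mu = 113/95 = 1.1895
Step 2: Compute the convergence rate.
r = 1 - 2/(kappa + 1) = 1 - 2*mu/(L + mu) = (L - mu)/(L + mu) = 18/208 = 0.0865


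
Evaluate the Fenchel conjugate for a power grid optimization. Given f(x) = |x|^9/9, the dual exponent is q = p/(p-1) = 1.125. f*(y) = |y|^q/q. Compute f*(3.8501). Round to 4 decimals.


The conjugate exponent q satisfies 1/p + 1/q = 1.
p = 9, so q = 9/(9 - 1) = 1.125
|y|^q = 3.8501^1.125 = 4.5568
f*(3.8501) = 4.5568 / 1.125 = 4.0505


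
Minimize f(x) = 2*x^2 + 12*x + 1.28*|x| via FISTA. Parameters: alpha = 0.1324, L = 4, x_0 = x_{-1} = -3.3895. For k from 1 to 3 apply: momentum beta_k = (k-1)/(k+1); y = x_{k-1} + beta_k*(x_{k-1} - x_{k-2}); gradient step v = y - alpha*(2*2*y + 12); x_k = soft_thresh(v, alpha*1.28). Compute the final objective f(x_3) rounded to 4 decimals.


FISTA on f(x) = 2*x^2 + 12*x + 1.28*|x|
L = 4, alpha = 0.1324
Iteration 1: beta = 0.0, y = -3.3895 + 0.0*(-3.3895 + 3.3895) = -3.3895
  grad(y) = -1.558, v = y - alpha*grad = -3.1832
  prox(v) = soft_thresh(-3.1832, 0.1695) = -3.0137
Iteration 2: beta = 0.3333, y = -3.0137 + 0.3333*(-3.0137 + 3.3895) = -2.8885
  grad(y) = 0.446, v = y - alpha*grad = -2.9475
  prox(v) = soft_thresh(-2.9475, 0.1695) = -2.7781
Iteration 3: beta = 0.5, y = -2.7781 + 0.5*(-2.7781 + 3.0137) = -2.6602
  grad(y) = 1.359, v = y - alpha*grad = -2.8402
  prox(v) = soft_thresh(-2.8402, 0.1695) = -2.6707
f(x_3) = 2*(-2.6707)^2 + 12*(-2.6707) + 1.28*|-2.6707| = -14.3646


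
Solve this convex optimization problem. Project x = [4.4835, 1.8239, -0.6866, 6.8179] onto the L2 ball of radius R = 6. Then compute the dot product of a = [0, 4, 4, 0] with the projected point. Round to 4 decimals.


Step 1: Compute ||x|| (intermediates to 6 decimals).
||x|| = sqrt(4.4835^2 + 1.8239^2 + (-0.6866)^2 + 6.8179^2) = 8.389491
Step 2: Project.
Since ||x|| > R, scale = R/||x|| = 6/8.389491 = 0.71518, proj(x) = scale * x
proj(x) = [3.20651, 1.304417, -0.491043, 4.876026]
Step 3: Dot product.
a^T * proj(x) = 0*3.20651 + 4*1.304417 + 4*(-0.491043) + 0*4.876026 = 3.2535


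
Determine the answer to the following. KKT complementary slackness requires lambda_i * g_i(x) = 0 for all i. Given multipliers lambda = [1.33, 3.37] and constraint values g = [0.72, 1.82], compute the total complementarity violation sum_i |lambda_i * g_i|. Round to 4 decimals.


KKT complementary slackness check:
lambda_1 * g_1 = 1.33 * 0.72 = 0.9576
lambda_2 * g_2 = 3.37 * 1.82 = 6.1334
Total violation = 0.9576 + 6.1334 = 7.091


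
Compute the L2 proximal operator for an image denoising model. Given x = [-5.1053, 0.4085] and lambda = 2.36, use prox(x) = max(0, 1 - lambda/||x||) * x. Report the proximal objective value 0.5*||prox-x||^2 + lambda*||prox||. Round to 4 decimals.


Step 1: Compute ||x||.
||x|| = 5.1216
Step 2: Compute scaling factor.
scale = max(0, 1 - 2.36/5.1216) = 0.5392
Step 3: prox(x) = [-2.7528, 0.2203]
||prox(x)|| = 2.7616
Step 4: Proximal objective.
0.5*||prox-x||^2 = 2.7848
lambda*||prox|| = 6.5174
Total = 9.3022


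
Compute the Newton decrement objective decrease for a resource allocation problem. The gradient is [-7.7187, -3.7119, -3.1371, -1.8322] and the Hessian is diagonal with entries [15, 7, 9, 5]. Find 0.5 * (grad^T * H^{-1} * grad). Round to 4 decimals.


Step 1: H is diagonal, so H^(-1) * g = [-0.5146, -0.5303, -0.3486, -0.3664].
Step 2: g^T H^(-1) g = sum_i g_i^2 / H_ii
  = (-7.7187)^2/15 + (-3.7119)^2/7 + (-3.1371)^2/9 + (-1.8322)^2/5
  = 3.9719 + 1.9683 + 1.0935 + 0.6714 = 7.7051
Step 3: Objective decrease = 0.5 * g^T H^(-1) g = 3.8525


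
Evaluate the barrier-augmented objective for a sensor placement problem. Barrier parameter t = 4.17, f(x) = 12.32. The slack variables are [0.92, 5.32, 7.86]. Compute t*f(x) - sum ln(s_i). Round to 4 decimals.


Step 1: Compute log-barrier.
ln values: [-0.0834, 1.6715, 2.0618]
phi = -(-0.0834 + 1.6715 + 2.0618) = -3.6499
Step 2: Compute augmented objective.
t*f(x) = 4.17*12.32 = 51.3744
Total = 51.3744 - 3.6499 = 47.7245


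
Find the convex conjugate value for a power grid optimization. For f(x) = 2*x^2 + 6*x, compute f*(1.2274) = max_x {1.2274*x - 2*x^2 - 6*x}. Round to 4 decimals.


f*(y) = sup_x {y*x - a*x^2 - b*x} = sup_x {(y-b)*x - a*x^2}
FOC: (y - b) - 2a*x = 0 => x* = (y - b)/(2a)
x* = (1.2274 - 6)/(2*2) = -1.1932
f*(1.2274) = (y-b)^2/(4a) = (1.2274 - 6)^2/(4*2)
= 22.7777/8 = 2.8472


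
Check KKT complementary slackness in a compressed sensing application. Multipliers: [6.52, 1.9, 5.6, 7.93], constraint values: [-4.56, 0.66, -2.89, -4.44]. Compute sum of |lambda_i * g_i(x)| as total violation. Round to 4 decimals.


KKT complementary slackness check:
lambda_1 * g_1 = 6.52 * -4.56 = -29.7312
lambda_2 * g_2 = 1.9 * 0.66 = 1.254
lambda_3 * g_3 = 5.6 * -2.89 = -16.184
lambda_4 * g_4 = 7.93 * -4.44 = -35.2092
Total violation = 29.7312 + 1.254 + 16.184 + 35.2092 = 82.3784


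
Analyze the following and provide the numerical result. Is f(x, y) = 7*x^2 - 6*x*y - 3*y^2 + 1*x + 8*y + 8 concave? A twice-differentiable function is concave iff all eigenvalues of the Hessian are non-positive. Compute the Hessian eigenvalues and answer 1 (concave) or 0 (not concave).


The Hessian of f(x,y) = 7*x^2 - 6*x*y - 3*y^2 + 1*x + 8*y + 8 is:
H = [[14, -6], [-6, -6]]
Trace = 14 - 6 = 8
Determinant = 14*-6 - (-6)^2 = -120
Discriminant = (8)^2 - 4*-120 = 544.0
Eigenvalues: lambda_1 = -7.6619, lambda_2 = 15.6619
The function is not concave.

0


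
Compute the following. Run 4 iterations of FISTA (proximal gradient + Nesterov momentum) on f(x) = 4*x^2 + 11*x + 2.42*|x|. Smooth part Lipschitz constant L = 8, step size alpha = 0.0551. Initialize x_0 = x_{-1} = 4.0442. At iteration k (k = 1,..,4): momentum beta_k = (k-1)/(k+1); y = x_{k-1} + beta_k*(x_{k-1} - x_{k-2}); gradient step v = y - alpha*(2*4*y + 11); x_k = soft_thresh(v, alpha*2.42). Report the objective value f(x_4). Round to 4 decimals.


FISTA on f(x) = 4*x^2 + 11*x + 2.42*|x|
L = 8, alpha = 0.0551
Iteration 1: beta = 0.0, y = 4.0442 + 0.0*(4.0442 - 4.0442) = 4.0442
  grad(y) = 43.3536, v = y - alpha*grad = 1.6554
  prox(v) = soft_thresh(1.6554, 0.1333) = 1.5221
Iteration 2: beta = 0.3333, y = 1.5221 + 0.3333*(1.5221 - 4.0442) = 0.6814
  grad(y) = 16.4509, v = y - alpha*grad = -0.2251
  prox(v) = soft_thresh(-0.2251, 0.1333) = -0.0917
Iteration 3: beta = 0.5, y = -0.0917 + 0.5*(-0.0917 - 1.5221) = -0.8986
  grad(y) = 3.8108, v = y - alpha*grad = -1.1086
  prox(v) = soft_thresh(-1.1086, 0.1333) = -0.9753
Iteration 4: beta = 0.6, y = -0.9753 + 0.6*(-0.9753 + 0.0917) = -1.5054
  grad(y) = -1.0432, v = y - alpha*grad = -1.4479
  prox(v) = soft_thresh(-1.4479, 0.1333) = -1.3146
f(x_4) = 4*(-1.3146)^2 + 11*(-1.3146) + 2.42*|-1.3146| = -4.3666


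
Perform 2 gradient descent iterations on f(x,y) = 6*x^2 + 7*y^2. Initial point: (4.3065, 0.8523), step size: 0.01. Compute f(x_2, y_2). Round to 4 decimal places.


Gradient descent on f(x,y) = 6*x^2 + 7*y^2.
Starting point: (4.3065, 0.8523), alpha = 0.01
Step 1: grad_x = 2*6*4.3065 = 51.678, grad_y = 2*7*0.8523 = 11.9322
  x_1 = 4.3065 - 0.01*51.678 = 3.7897
  y_1 = 0.8523 - 0.01*11.9322 = 0.733
Step 2: grad_x = 2*6*3.7897 = 45.4766, grad_y = 2*7*0.733 = 10.2617
  x_2 = 3.7897 - 0.01*45.4766 = 3.335
  y_2 = 0.733 - 0.01*10.2617 = 0.6304
f(3.335, 0.6304) = 6*3.335^2 + 7*0.6304^2 = 69.513


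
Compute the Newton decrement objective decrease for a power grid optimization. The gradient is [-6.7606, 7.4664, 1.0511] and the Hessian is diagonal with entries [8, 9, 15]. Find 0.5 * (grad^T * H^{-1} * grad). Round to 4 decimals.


Step 1: H is diagonal, so H^(-1) * g = [-0.8451, 0.8296, 0.0701].
Step 2: g^T H^(-1) g = sum_i g_i^2 / H_ii
  = (-6.7606)^2/8 + (7.4664)^2/9 + (1.0511)^2/15
  = 5.7132 + 6.1941 + 0.0737 = 11.981
Step 3: Objective decrease = 0.5 * g^T H^(-1) g = 5.9905


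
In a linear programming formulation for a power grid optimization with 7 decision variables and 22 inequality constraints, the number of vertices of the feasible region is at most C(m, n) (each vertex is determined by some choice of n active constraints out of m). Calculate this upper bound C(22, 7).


Each vertex corresponds to some choice of n active constraints out of m, so the number of vertices is at most C(m, n) = m! / (n!(m-n)!).
m = 22, n = 7
Numerator: 22 * 21 * 20 * 19 * 18 * 17 * 16
Denominator: 7! = 5040
C(22, 7) = 170544


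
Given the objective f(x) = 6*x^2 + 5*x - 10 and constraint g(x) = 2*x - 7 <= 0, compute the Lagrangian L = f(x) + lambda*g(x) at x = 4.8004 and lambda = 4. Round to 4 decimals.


Step 1: Evaluate f(x).
f(4.8004) = 6*4.8004^2 + 5*4.8004 - 10 = 152.265
Step 2: Evaluate g(x).
g(4.8004) = 2*4.8004 - 7 = 2.6008
Step 3: Compute Lagrangian.
L = 152.265 + 4*2.6008 = 162.6682


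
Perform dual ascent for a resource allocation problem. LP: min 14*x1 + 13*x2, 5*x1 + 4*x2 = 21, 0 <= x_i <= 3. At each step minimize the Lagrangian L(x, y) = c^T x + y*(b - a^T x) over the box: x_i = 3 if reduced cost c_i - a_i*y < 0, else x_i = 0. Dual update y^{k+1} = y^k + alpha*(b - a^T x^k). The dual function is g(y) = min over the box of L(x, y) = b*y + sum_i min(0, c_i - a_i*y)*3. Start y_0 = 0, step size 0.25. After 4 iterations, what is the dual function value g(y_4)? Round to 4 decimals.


Dual ascent for LP: min 14*x1 + 13*x2, 5*x1 + 4*x2 = 21, 0 <= x_i <= 3
Step 1: y^k = 0.0, reduced costs: (14.0, 13.0)
  x^k = (0.0, 0.0), subgradient = b - a^T x = 21.0
  y^{k+1} = 0.0 + 0.25*21.0 = 5.25
Step 2: y^k = 5.25, reduced costs: (-12.25, -8.0)
  x^k = (3.0, 3.0), subgradient = b - a^T x = -6.0
  y^{k+1} = 5.25 + 0.25*-6.0 = 3.75
Step 3: y^k = 3.75, reduced costs: (-4.75, -2.0)
  x^k = (3.0, 3.0), subgradient = b - a^T x = -6.0
  y^{k+1} = 3.75 + 0.25*-6.0 = 2.25
Step 4: y^k = 2.25, reduced costs: (2.75, 4.0)
  x^k = (0.0, 0.0), subgradient = b - a^T x = 21.0
  y^{k+1} = 2.25 + 0.25*21.0 = 7.5
Dual objective at y_4 = 7.5: reduced costs (-23.5, -17.0), box minimizer x = (3.0, 3.0)
g(y_4) = b*y + (c1 - a1*y)*x1 + (c2 - a2*y)*x2 = 21*7.5 + (-23.5)*3.0 + (-17.0)*3.0 = 157.5 - 70.5 - 51.0 = 36.0


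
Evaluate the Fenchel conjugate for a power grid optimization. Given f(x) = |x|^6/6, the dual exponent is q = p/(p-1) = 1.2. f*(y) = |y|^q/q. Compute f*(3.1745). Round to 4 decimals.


The conjugate exponent q satisfies 1/p + 1/q = 1.
p = 6, so q = 6/(6 - 1) = 1.2
|y|^q = 3.1745^1.2 = 3.9995
f*(3.1745) = 3.9995 / 1.2 = 3.333


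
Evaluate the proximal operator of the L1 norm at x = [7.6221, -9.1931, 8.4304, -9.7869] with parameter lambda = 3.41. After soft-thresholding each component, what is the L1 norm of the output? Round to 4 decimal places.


Soft-thresholding with lambda = 3.41:
prox(7.6221) = sign(7.6221)*max(|7.6221| - 3.41, 0) = 4.2121
prox(-9.1931) = sign(-9.1931)*max(|-9.1931| - 3.41, 0) = -5.7831
prox(8.4304) = sign(8.4304)*max(|8.4304| - 3.41, 0) = 5.0204
prox(-9.7869) = sign(-9.7869)*max(|-9.7869| - 3.41, 0) = -6.3769
prox(x) = [4.2121, -5.7831, 5.0204, -6.3769]
||prox(x)||_1 = 4.2121 + 5.7831 + 5.0204 + 6.3769 = 21.3925


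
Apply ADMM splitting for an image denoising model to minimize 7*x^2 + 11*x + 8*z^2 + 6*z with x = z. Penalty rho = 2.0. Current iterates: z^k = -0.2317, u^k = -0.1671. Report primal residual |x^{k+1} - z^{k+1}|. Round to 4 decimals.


ADMM iteration with rho = 2.0, z^k = -0.2317, u^k = -0.1671
Step 1: x-update.
Minimize 7*x^2 + 11*x + (2.0/2)*(x + 0.2317 - 0.1671)^2
FOC: (2*7 + 2.0)*x = -11 + 2.0*(-0.2317 + 0.1671)
x^{k+1} = -0.6956
Step 2: z-update.
Minimize 8*z^2 + 6*z + (2.0/2)*(-0.6956 - z - 0.1671)^2
FOC: (2*8 + 2.0)*z = -6 + 2.0*(-0.6956 - 0.1671)
z^{k+1} = -0.4292
Step 3: u-update.
u^{k+1} = -0.1671 - 0.6956 + 0.4292 = -0.4335
Step 4: Primal residual = |-0.6956 + 0.4292| = 0.2664


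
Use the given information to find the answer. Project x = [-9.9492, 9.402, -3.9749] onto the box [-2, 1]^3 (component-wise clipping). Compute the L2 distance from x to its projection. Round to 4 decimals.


Project each component onto [-2, 1].
clip(-9.9492) = -2.0, clip(9.402) = 1.0, clip(-3.9749) = -2.0
Projection = [-2.0, 1.0, -2.0]
Squared diffs: [63.1898, 70.5936, 3.9002]
Distance = sqrt(137.6836) = 11.7339


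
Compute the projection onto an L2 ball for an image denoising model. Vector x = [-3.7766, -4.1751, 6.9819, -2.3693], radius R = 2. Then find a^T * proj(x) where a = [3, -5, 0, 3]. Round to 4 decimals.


Step 1: Compute ||x|| (intermediates to 6 decimals).
||x|| = sqrt((-3.7766)^2 + (-4.1751)^2 + 6.9819^2 + (-2.3693)^2) = 9.276566
Step 2: Project.
Since ||x|| > R, scale = R/||x|| = 2/9.276566 = 0.215597, proj(x) = scale * x
proj(x) = [-0.814224, -0.900139, 1.505277, -0.510814]
Step 3: Dot product.
a^T * proj(x) = 3*(-0.814224) - 5*(-0.900139) + 0*1.505277 + 3*(-0.510814) = 0.5256


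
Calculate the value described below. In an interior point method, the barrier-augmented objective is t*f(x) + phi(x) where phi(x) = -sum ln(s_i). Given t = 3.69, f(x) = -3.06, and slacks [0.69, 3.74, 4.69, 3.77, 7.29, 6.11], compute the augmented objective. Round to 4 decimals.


Step 1: Compute log-barrier.
ln values: [-0.3711, 1.3191, 1.5454, 1.3271, 1.9865, 1.8099]
phi = -(-0.3711 + 1.3191 + 1.5454 + 1.3271 + 1.9865 + 1.8099) = -7.617
Step 2: Compute augmented objective.
t*f(x) = 3.69*-3.06 = -11.2914
Total = -11.2914 - 7.617 = -18.9084


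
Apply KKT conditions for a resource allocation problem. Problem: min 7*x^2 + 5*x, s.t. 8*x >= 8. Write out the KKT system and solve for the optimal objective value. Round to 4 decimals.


Step 1: Try lambda = 0 (constraint inactive).
x_unc = -5/(2*7) = -0.3571
Check: 8*-0.3571 = -2.8568 < 8 -- violated!
Step 2: Constraint must be active: 8*x = 8
x* = 8/8 = 1.0
lambda = (2*7*1.0 + 5)/8 = 2.375
Step 3: Compute optimal value.
f(x*) = 7*1.0^2 + 5*1.0 = 12.0


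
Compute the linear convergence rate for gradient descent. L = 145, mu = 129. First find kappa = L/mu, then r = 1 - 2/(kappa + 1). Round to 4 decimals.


Step 1: Compute the condition number.
kappa = L/mu = 145/129 = 1.124
Step 2: Compute the convergence rate.
r = 1 - 2/(kappa + 1) = 1 - 2*mu/(L + mu) = (L - mu)/(L + mu) = 16/274 = 0.0584


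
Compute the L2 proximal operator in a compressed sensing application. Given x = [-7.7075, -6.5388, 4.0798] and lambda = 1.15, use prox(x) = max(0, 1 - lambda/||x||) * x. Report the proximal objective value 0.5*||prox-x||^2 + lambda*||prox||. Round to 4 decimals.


Step 1: Compute ||x||.
||x|| = 10.8998
Step 2: Compute scaling factor.
scale = max(0, 1 - 1.15/10.8998) = 0.8945
Step 3: prox(x) = [-6.8943, -5.8489, 3.6494]
||prox(x)|| = 9.7498
Step 4: Proximal objective.
0.5*||prox-x||^2 = 0.6613
lambda*||prox|| = 11.2123
Total = 11.8736


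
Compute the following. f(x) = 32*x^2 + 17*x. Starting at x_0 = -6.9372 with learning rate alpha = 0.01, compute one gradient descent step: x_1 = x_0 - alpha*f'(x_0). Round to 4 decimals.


We compute the gradient at x_0 and apply the update.
f'(x) = 64*x + 17
f'(-6.9372) = 64*-6.9372 + 17 = -426.9808
x_1 = -6.9372 - 0.01*-426.9808 = -2.6674


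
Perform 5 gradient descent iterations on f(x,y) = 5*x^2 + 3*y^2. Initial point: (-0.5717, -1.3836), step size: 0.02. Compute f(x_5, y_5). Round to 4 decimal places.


Gradient descent on f(x,y) = 5*x^2 + 3*y^2.
Starting point: (-0.5717, -1.3836), alpha = 0.02
Step 1: grad_x = 2*5*-0.5717 = -5.717, grad_y = 2*3*-1.3836 = -8.3016
  x_1 = -0.5717 - 0.02*-5.717 = -0.4574
  y_1 = -1.3836 - 0.02*-8.3016 = -1.2176
Step 2: grad_x = 2*5*-0.4574 = -4.5736, grad_y = 2*3*-1.2176 = -7.3054
  x_2 = -0.4574 - 0.02*-4.5736 = -0.3659
  y_2 = -1.2176 - 0.02*-7.3054 = -1.0715
Step 3: grad_x = 2*5*-0.3659 = -3.6589, grad_y = 2*3*-1.0715 = -6.4288
  x_3 = -0.3659 - 0.02*-3.6589 = -0.2927
  y_3 = -1.0715 - 0.02*-6.4288 = -0.9429
Step 4: grad_x = 2*5*-0.2927 = -2.9271, grad_y = 2*3*-0.9429 = -5.6573
  x_4 = -0.2927 - 0.02*-2.9271 = -0.2342
  y_4 = -0.9429 - 0.02*-5.6573 = -0.8297
Step 5: grad_x = 2*5*-0.2342 = -2.3417, grad_y = 2*3*-0.8297 = -4.9784
  x_5 = -0.2342 - 0.02*-2.3417 = -0.1873
  y_5 = -0.8297 - 0.02*-4.9784 = -0.7302
f(-0.1873, -0.7302) = 5*(-0.1873)^2 + 3*(-0.7302)^2 = 1.7749


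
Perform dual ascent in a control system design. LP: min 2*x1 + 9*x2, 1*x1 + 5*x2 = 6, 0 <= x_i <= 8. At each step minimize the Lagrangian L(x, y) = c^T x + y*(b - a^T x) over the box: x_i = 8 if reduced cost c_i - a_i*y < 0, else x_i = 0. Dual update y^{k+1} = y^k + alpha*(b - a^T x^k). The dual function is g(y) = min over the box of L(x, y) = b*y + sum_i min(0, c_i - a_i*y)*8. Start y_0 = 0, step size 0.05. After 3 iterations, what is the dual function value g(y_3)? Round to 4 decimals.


Dual ascent for LP: min 2*x1 + 9*x2, 1*x1 + 5*x2 = 6, 0 <= x_i <= 8
Step 1: y^k = 0.0, reduced costs: (2.0, 9.0)
  x^k = (0.0, 0.0), subgradient = b - a^T x = 6.0
  y^{k+1} = 0.0 + 0.05*6.0 = 0.3
Step 2: y^k = 0.3, reduced costs: (1.7, 7.5)
  x^k = (0.0, 0.0), subgradient = b - a^T x = 6.0
  y^{k+1} = 0.3 + 0.05*6.0 = 0.6
Step 3: y^k = 0.6, reduced costs: (1.4, 6.0)
  x^k = (0.0, 0.0), subgradient = b - a^T x = 6.0
  y^{k+1} = 0.6 + 0.05*6.0 = 0.9
Dual objective at y_3 = 0.9: reduced costs (1.1, 4.5), box minimizer x = (0.0, 0.0)
g(y_3) = b*y + (c1 - a1*y)*x1 + (c2 - a2*y)*x2 = 6*0.9 + 1.1*0.0 + 4.5*0.0 = 5.4 + 0.0 + 0.0 = 5.4


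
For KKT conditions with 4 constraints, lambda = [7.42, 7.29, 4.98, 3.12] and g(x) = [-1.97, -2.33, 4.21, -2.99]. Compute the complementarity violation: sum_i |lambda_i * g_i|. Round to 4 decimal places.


KKT complementary slackness check:
lambda_1 * g_1 = 7.42 * -1.97 = -14.6174
lambda_2 * g_2 = 7.29 * -2.33 = -16.9857
lambda_3 * g_3 = 4.98 * 4.21 = 20.9658
lambda_4 * g_4 = 3.12 * -2.99 = -9.3288
Total violation = 14.6174 + 16.9857 + 20.9658 + 9.3288 = 61.8977


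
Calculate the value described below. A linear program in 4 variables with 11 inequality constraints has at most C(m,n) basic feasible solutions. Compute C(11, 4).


Each vertex corresponds to some choice of n active constraints out of m, so the number of vertices is at most C(m, n) = m! / (n!(m-n)!).
m = 11, n = 4
Numerator: 11 * 10 * 9 * 8
Denominator: 4! = 24
C(11, 4) = 330


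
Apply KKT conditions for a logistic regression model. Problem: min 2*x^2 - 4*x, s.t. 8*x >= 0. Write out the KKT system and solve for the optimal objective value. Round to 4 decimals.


Step 1: Try lambda = 0 (constraint inactive).
Stationarity: 2*2*x - 4 = 0
x* = 4/(2*2) = 1.0
Check constraint: 8*1.0 = 8.0 >= 0 -- satisfied.
Step 2: Compute optimal value.
f(x*) = 2*1.0^2 - 4*1.0 = -2.0


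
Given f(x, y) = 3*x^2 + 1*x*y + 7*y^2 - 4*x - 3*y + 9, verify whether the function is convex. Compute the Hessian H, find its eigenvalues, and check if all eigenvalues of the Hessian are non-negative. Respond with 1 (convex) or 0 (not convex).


The Hessian of f(x,y) = 3*x^2 + 1*x*y + 7*y^2 - 4*x - 3*y + 9 is:
H = [[6, 1], [1, 14]]
Trace = 6 + 14 = 20
Determinant = 6*14 - (1)^2 = 83
Discriminant = (20)^2 - 4*83 = 68.0
Eigenvalues: lambda_1 = 5.8769, lambda_2 = 14.1231
The function is convex.

1


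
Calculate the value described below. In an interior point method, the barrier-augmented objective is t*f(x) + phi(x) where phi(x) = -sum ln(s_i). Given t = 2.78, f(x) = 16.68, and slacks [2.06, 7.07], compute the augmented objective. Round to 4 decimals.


Step 1: Compute log-barrier.
ln values: [0.7227, 1.9559]
phi = -(0.7227 + 1.9559) = -2.6786
Step 2: Compute augmented objective.
t*f(x) = 2.78*16.68 = 46.3704
Total = 46.3704 - 2.6786 = 43.6918


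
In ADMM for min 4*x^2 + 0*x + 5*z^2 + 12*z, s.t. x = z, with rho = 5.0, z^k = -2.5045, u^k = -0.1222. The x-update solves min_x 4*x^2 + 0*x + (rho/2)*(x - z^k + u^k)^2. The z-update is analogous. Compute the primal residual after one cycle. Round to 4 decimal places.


ADMM iteration with rho = 5.0, z^k = -2.5045, u^k = -0.1222
Step 1: x-update.
Minimize 4*x^2 + 0*x + (5.0/2)*(x + 2.5045 - 0.1222)^2
FOC: (2*4 + 5.0)*x = 0 + 5.0*(-2.5045 + 0.1222)
x^{k+1} = -0.9163
Step 2: z-update.
Minimize 5*z^2 + 12*z + (5.0/2)*(-0.9163 - z - 0.1222)^2
FOC: (2*5 + 5.0)*z = -12 + 5.0*(-0.9163 - 0.1222)
z^{k+1} = -1.1462
Step 3: u-update.
u^{k+1} = -0.1222 - 0.9163 + 1.1462 = 0.1077
Step 4: Primal residual = |-0.9163 + 1.1462| = 0.2299


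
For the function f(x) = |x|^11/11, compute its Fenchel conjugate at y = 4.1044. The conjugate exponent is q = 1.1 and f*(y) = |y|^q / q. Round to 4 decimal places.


The conjugate exponent q satisfies 1/p + 1/q = 1.
p = 11, so q = 11/(11 - 1) = 1.1
|y|^q = 4.1044^1.1 = 4.7269
f*(4.1044) = 4.7269 / 1.1 = 4.2972


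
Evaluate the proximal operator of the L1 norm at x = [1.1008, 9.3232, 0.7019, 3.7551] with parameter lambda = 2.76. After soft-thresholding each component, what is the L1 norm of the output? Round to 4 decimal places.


Soft-thresholding with lambda = 2.76:
prox(1.1008) = sign(1.1008)*max(|1.1008| - 2.76, 0) = 0.0
prox(9.3232) = sign(9.3232)*max(|9.3232| - 2.76, 0) = 6.5632
prox(0.7019) = sign(0.7019)*max(|0.7019| - 2.76, 0) = 0.0
prox(3.7551) = sign(3.7551)*max(|3.7551| - 2.76, 0) = 0.9951
prox(x) = [0.0, 6.5632, 0.0, 0.9951]
||prox(x)||_1 = 0.0 + 6.5632 + 0.0 + 0.9951 = 7.5583


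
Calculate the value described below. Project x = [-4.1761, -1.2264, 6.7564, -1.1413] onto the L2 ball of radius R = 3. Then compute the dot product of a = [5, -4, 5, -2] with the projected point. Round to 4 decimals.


Step 1: Compute ||x|| (intermediates to 6 decimals).
||x|| = sqrt((-4.1761)^2 + (-1.2264)^2 + 6.7564^2 + (-1.1413)^2) = 8.117597
Step 2: Project.
Since ||x|| > R, scale = R/||x|| = 3/8.117597 = 0.369567, proj(x) = scale * x
proj(x) = [-1.543349, -0.453237, 2.496942, -0.421787]
Step 3: Dot product.
a^T * proj(x) = 5*(-1.543349) - 4*(-0.453237) + 5*2.496942 - 2*(-0.421787) = 7.4245


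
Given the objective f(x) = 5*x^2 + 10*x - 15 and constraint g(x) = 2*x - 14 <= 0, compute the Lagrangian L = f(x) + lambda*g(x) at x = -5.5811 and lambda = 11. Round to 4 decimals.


Step 1: Evaluate f(x).
f(-5.5811) = 5*(-5.5811)^2 + 10*(-5.5811) - 15 = 84.9324
Step 2: Evaluate g(x).
g(-5.5811) = 2*-5.5811 - 14 = -25.1622
Step 3: Compute Lagrangian.
L = 84.9324 + 11*-25.1622 = -191.8518


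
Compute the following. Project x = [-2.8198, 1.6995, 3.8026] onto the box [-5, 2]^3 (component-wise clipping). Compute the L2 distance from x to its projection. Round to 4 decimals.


Project each component onto [-5, 2].
clip(-2.8198) = -2.8198, clip(1.6995) = 1.6995, clip(3.8026) = 2.0
Projection = [-2.8198, 1.6995, 2.0]
Squared diffs: [0.0, 0.0, 3.2494]
Distance = sqrt(3.2494) = 1.8026


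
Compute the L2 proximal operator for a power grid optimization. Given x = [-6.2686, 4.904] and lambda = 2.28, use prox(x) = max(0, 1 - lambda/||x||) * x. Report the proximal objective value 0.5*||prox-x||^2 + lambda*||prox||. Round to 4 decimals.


Step 1: Compute ||x||.
||x|| = 7.9589
Step 2: Compute scaling factor.
scale = max(0, 1 - 2.28/7.9589) = 0.7135
Step 3: prox(x) = [-4.4728, 3.4991]
||prox(x)|| = 5.6789
Step 4: Proximal objective.
0.5*||prox-x||^2 = 2.5992
lambda*||prox|| = 12.9479
Total = 15.5472


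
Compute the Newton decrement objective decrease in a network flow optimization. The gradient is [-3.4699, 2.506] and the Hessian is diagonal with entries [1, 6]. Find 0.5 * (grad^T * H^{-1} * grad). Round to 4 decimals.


Step 1: H is diagonal, so H^(-1) * g = [-3.4699, 0.4177].
Step 2: g^T H^(-1) g = sum_i g_i^2 / H_ii
  = (-3.4699)^2/1 + (2.506)^2/6
  = 12.0402 + 1.0467 = 13.0869
Step 3: Objective decrease = 0.5 * g^T H^(-1) g = 6.5434


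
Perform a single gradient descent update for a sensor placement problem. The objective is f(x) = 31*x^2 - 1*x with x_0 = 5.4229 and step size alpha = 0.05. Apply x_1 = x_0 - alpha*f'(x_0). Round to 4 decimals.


We compute the gradient at x_0 and apply the update.
f'(x) = 62*x - 1
f'(5.4229) = 62*5.4229 - 1 = 335.2198
x_1 = 5.4229 - 0.05*335.2198 = -11.3381


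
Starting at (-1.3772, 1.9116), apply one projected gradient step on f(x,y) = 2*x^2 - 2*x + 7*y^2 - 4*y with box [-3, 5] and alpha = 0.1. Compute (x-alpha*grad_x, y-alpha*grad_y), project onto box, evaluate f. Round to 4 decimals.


Step 1: Compute gradient at (-1.3772, 1.9116).
grad_x = 2*2*-1.3772 - 2 = -7.5088
grad_y = 2*7*1.9116 - 4 = 22.7624
Step 2: Gradient step.
x_raw = -1.3772 - 0.1*-7.5088 = -0.6263
y_raw = 1.9116 - 0.1*22.7624 = -0.3646
Step 3: Project onto [-3, 5].
x_proj = clip(-0.6263) = -0.6263
y_proj = clip(-0.3646) = -0.3646
Step 4: Evaluate f.
f(-0.6263, -0.3646) = 4.4265


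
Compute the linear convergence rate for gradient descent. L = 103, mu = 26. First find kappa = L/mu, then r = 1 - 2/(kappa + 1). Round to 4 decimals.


Step 1: Compute the condition number.
kappa = L/mu = 103/26 = 3.9615
Step 2: Compute the convergence rate.
r = 1 - 2/(kappa + 1) = 1 - 2*mu/(L + mu) = (L - mu)/(L + mu) = 77/129 = 0.5969


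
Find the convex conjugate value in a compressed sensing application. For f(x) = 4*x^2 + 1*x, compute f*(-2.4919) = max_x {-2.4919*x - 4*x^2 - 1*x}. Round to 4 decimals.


f*(y) = sup_x {y*x - a*x^2 - b*x} = sup_x {(y-b)*x - a*x^2}
FOC: (y - b) - 2a*x = 0 => x* = (y - b)/(2a)
x* = (-2.4919 - 1)/(2*4) = -0.4365
f*(-2.4919) = (y-b)^2/(4a) = (-2.4919 - 1)^2/(4*4)
= 12.1934/16 = 0.7621


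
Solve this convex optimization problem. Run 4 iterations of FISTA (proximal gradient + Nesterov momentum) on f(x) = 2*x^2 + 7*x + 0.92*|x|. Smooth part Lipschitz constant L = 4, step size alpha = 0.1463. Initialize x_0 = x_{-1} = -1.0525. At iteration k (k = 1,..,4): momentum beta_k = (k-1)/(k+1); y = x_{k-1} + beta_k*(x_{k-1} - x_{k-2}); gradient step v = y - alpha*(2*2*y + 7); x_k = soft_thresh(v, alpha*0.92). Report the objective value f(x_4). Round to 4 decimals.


FISTA on f(x) = 2*x^2 + 7*x + 0.92*|x|
L = 4, alpha = 0.1463
Iteration 1: beta = 0.0, y = -1.0525 + 0.0*(-1.0525 + 1.0525) = -1.0525
  grad(y) = 2.79, v = y - alpha*grad = -1.4607
  prox(v) = soft_thresh(-1.4607, 0.1346) = -1.3261
Iteration 2: beta = 0.3333, y = -1.3261 + 0.3333*(-1.3261 + 1.0525) = -1.4173
  grad(y) = 1.3309, v = y - alpha*grad = -1.612
  prox(v) = soft_thresh(-1.612, 0.1346) = -1.4774
Iteration 3: beta = 0.5, y = -1.4774 + 0.5*(-1.4774 + 1.3261) = -1.553
  grad(y) = 0.7878, v = y - alpha*grad = -1.6683
  prox(v) = soft_thresh(-1.6683, 0.1346) = -1.5337
Iteration 4: beta = 0.6, y = -1.5337 + 0.6*(-1.5337 + 1.4774) = -1.5675
  grad(y) = 0.73, v = y - alpha*grad = -1.6743
  prox(v) = soft_thresh(-1.6743, 0.1346) = -1.5397
f(x_4) = 2*(-1.5397)^2 + 7*(-1.5397) + 0.92*|-1.5397| = -4.62


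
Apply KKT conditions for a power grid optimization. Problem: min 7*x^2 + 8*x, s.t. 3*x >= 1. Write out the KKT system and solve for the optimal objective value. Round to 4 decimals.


Step 1: Try lambda = 0 (constraint inactive).
x_unc = -8/(2*7) = -0.5714
Check: 3*-0.5714 = -1.7142 < 1 -- violated!
Step 2: Constraint must be active: 3*x = 1
x* = 1/3 = 0.3333 (rounded; the exact value 1/3 is used below)
lambda = (2*7*(1/3) + 8)/3 = 4.2222
Step 3: Compute optimal value.
f(x*) = 7*(1/3)^2 + 8*(1/3) = 3.4444


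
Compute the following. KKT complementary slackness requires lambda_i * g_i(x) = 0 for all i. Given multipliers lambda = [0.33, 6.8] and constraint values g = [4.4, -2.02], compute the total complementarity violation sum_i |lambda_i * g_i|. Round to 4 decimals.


KKT complementary slackness check:
lambda_1 * g_1 = 0.33 * 4.4 = 1.452
lambda_2 * g_2 = 6.8 * -2.02 = -13.736
Total violation = 1.452 + 13.736 = 15.188


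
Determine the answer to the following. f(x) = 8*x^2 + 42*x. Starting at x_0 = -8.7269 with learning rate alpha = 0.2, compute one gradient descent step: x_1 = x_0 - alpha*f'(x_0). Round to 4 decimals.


We compute the gradient at x_0 and apply the update.
f'(x) = 16*x + 42
f'(-8.7269) = 16*-8.7269 + 42 = -97.6304
x_1 = -8.7269 - 0.2*-97.6304 = 10.7992


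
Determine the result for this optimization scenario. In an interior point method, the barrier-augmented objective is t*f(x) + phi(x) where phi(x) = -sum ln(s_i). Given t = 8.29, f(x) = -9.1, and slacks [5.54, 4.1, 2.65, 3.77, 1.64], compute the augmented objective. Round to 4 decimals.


Step 1: Compute log-barrier.
ln values: [1.712, 1.411, 0.9746, 1.3271, 0.4947]
phi = -(1.712 + 1.411 + 0.9746 + 1.3271 + 0.4947) = -5.9193
Step 2: Compute augmented objective.
t*f(x) = 8.29*-9.1 = -75.439
Total = -75.439 - 5.9193 = -81.3583


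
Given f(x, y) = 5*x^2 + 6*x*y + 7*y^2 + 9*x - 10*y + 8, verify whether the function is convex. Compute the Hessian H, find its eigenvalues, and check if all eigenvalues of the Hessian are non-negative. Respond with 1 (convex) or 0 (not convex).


The Hessian of f(x,y) = 5*x^2 + 6*x*y + 7*y^2 + 9*x - 10*y + 8 is:
H = [[10, 6], [6, 14]]
Trace = 10 + 14 = 24
Determinant = 10*14 - (6)^2 = 104
Discriminant = (24)^2 - 4*104 = 160.0
Eigenvalues: lambda_1 = 5.6754, lambda_2 = 18.3246
The function is convex.

1


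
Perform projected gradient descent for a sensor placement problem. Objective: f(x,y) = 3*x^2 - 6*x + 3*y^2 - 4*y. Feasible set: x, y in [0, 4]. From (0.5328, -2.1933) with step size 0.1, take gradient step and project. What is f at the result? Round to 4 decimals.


Step 1: Compute gradient at (0.5328, -2.1933).
grad_x = 2*3*0.5328 - 6 = -2.8032
grad_y = 2*3*-2.1933 - 4 = -17.1598
Step 2: Gradient step.
x_raw = 0.5328 - 0.1*-2.8032 = 0.8131
y_raw = -2.1933 - 0.1*-17.1598 = -0.4773
Step 3: Project onto [0, 4].
x_proj = clip(0.8131) = 0.8131
y_proj = clip(-0.4773) = 0.0
Step 4: Evaluate f.
f(0.8131, 0.0) = -2.8952


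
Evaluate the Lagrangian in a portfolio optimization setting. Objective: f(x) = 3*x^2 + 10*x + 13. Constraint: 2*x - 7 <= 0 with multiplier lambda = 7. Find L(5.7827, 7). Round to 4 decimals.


Step 1: Evaluate f(x).
f(5.7827) = 3*5.7827^2 + 10*5.7827 + 13 = 171.1459
Step 2: Evaluate g(x).
g(5.7827) = 2*5.7827 - 7 = 4.5654
Step 3: Compute Lagrangian.
L = 171.1459 + 7*4.5654 = 203.1037


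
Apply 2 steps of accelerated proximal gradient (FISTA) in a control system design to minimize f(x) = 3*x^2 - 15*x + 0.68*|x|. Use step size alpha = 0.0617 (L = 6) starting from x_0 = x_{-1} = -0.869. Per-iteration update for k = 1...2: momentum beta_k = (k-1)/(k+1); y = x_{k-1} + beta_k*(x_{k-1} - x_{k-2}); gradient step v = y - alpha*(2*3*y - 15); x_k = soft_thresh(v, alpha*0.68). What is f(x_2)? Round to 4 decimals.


FISTA on f(x) = 3*x^2 - 15*x + 0.68*|x|
L = 6, alpha = 0.0617
Iteration 1: beta = 0.0, y = -0.869 + 0.0*(-0.869 + 0.869) = -0.869
  grad(y) = -20.214, v = y - alpha*grad = 0.3782
  prox(v) = soft_thresh(0.3782, 0.042) = 0.3362
Iteration 2: beta = 0.3333, y = 0.3362 + 0.3333*(0.3362 + 0.869) = 0.738
  grad(y) = -10.572, v = y - alpha*grad = 1.3903
  prox(v) = soft_thresh(1.3903, 0.042) = 1.3483
f(x_2) = 3*1.3483^2 - 15*1.3483 + 0.68*|1.3483| = -13.8541


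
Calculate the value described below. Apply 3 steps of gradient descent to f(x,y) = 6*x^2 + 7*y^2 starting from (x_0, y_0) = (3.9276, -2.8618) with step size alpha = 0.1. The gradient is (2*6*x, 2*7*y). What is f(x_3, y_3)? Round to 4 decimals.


Gradient descent on f(x,y) = 6*x^2 + 7*y^2.
Starting point: (3.9276, -2.8618), alpha = 0.1
Step 1: grad_x = 2*6*3.9276 = 47.1312, grad_y = 2*7*-2.8618 = -40.0652
  x_1 = 3.9276 - 0.1*47.1312 = -0.7855
  y_1 = -2.8618 - 0.1*-40.0652 = 1.1447
Step 2: grad_x = 2*6*-0.7855 = -9.4262, grad_y = 2*7*1.1447 = 16.0261
  x_2 = -0.7855 - 0.1*-9.4262 = 0.1571
  y_2 = 1.1447 - 0.1*16.0261 = -0.4579
Step 3: grad_x = 2*6*0.1571 = 1.8852, grad_y = 2*7*-0.4579 = -6.4104
  x_3 = 0.1571 - 0.1*1.8852 = -0.0314
  y_3 = -0.4579 - 0.1*-6.4104 = 0.1832
f(-0.0314, 0.1832) = 6*(-0.0314)^2 + 7*0.1832^2 = 0.2407


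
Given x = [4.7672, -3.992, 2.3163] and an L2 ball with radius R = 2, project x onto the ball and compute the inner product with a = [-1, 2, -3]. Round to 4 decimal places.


Step 1: Compute ||x|| (intermediates to 6 decimals).
||x|| = sqrt(4.7672^2 + (-3.992)^2 + 2.3163^2) = 6.635323
Step 2: Project.
Since ||x|| > R, scale = R/||x|| = 2/6.635323 = 0.301417, proj(x) = scale * x
proj(x) = [1.436915, -1.203257, 0.698172]
Step 3: Dot product.
a^T * proj(x) = -1*1.436915 + 2*(-1.203257) - 3*0.698172 = -5.9379
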